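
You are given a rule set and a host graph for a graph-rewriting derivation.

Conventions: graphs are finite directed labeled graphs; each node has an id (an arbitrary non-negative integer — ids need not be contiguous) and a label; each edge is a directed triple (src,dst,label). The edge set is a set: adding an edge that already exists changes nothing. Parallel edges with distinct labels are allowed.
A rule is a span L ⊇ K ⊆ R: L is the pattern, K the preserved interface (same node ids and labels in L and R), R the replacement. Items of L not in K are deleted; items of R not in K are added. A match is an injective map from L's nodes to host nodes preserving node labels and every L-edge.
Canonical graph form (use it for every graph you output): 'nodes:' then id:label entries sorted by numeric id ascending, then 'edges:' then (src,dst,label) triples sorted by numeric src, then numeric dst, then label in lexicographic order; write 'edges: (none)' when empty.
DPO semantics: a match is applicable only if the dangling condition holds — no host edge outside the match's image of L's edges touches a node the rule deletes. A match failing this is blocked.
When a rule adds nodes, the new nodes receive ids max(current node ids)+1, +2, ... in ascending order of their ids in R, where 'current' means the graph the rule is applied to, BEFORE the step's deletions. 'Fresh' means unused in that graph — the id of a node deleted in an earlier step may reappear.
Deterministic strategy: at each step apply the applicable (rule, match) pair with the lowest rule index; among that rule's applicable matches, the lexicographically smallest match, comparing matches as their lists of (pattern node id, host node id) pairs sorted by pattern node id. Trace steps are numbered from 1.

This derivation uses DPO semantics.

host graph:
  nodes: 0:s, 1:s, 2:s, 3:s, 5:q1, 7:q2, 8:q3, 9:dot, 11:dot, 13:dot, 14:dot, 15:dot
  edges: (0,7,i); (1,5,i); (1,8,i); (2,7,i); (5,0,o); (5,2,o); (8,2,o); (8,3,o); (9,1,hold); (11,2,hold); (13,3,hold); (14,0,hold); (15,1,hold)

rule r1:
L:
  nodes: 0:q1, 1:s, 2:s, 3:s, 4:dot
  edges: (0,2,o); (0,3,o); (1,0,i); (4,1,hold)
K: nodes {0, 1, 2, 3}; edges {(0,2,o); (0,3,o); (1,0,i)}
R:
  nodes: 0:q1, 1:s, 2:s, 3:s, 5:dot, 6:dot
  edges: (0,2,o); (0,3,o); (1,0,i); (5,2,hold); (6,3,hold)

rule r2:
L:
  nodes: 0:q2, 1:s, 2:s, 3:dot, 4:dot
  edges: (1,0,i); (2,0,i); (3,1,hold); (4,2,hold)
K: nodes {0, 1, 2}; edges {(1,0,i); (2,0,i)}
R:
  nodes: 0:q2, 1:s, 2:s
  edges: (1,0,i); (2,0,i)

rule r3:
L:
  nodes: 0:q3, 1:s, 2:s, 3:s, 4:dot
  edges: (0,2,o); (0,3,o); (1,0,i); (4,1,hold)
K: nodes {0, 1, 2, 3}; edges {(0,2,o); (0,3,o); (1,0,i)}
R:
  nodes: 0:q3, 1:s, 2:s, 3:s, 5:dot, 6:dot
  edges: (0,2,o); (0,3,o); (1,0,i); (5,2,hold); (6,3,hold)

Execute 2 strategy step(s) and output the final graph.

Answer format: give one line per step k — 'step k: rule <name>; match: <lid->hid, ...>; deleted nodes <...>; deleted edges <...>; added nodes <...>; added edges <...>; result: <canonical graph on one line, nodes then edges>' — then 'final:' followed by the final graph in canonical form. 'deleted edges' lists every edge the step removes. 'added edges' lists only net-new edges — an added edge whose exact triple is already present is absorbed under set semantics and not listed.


step 1: rule r1; match: 0->5, 1->1, 2->0, 3->2, 4->9; deleted nodes 9; deleted edges (9,1,hold); added nodes 16, 17; added edges (16,0,hold); (17,2,hold); result: nodes: 0:s, 1:s, 2:s, 3:s, 5:q1, 7:q2, 8:q3, 11:dot, 13:dot, 14:dot, 15:dot, 16:dot, 17:dot edges: (0,7,i); (1,5,i); (1,8,i); (2,7,i); (5,0,o); (5,2,o); (8,2,o); (8,3,o); (11,2,hold); (13,3,hold); (14,0,hold); (15,1,hold); (16,0,hold); (17,2,hold)
step 2: rule r1; match: 0->5, 1->1, 2->0, 3->2, 4->15; deleted nodes 15; deleted edges (15,1,hold); added nodes 18, 19; added edges (18,0,hold); (19,2,hold); result: nodes: 0:s, 1:s, 2:s, 3:s, 5:q1, 7:q2, 8:q3, 11:dot, 13:dot, 14:dot, 16:dot, 17:dot, 18:dot, 19:dot edges: (0,7,i); (1,5,i); (1,8,i); (2,7,i); (5,0,o); (5,2,o); (8,2,o); (8,3,o); (11,2,hold); (13,3,hold); (14,0,hold); (16,0,hold); (17,2,hold); (18,0,hold); (19,2,hold)
final:
nodes: 0:s, 1:s, 2:s, 3:s, 5:q1, 7:q2, 8:q3, 11:dot, 13:dot, 14:dot, 16:dot, 17:dot, 18:dot, 19:dot
edges: (0,7,i); (1,5,i); (1,8,i); (2,7,i); (5,0,o); (5,2,o); (8,2,o); (8,3,o); (11,2,hold); (13,3,hold); (14,0,hold); (16,0,hold); (17,2,hold); (18,0,hold); (19,2,hold)


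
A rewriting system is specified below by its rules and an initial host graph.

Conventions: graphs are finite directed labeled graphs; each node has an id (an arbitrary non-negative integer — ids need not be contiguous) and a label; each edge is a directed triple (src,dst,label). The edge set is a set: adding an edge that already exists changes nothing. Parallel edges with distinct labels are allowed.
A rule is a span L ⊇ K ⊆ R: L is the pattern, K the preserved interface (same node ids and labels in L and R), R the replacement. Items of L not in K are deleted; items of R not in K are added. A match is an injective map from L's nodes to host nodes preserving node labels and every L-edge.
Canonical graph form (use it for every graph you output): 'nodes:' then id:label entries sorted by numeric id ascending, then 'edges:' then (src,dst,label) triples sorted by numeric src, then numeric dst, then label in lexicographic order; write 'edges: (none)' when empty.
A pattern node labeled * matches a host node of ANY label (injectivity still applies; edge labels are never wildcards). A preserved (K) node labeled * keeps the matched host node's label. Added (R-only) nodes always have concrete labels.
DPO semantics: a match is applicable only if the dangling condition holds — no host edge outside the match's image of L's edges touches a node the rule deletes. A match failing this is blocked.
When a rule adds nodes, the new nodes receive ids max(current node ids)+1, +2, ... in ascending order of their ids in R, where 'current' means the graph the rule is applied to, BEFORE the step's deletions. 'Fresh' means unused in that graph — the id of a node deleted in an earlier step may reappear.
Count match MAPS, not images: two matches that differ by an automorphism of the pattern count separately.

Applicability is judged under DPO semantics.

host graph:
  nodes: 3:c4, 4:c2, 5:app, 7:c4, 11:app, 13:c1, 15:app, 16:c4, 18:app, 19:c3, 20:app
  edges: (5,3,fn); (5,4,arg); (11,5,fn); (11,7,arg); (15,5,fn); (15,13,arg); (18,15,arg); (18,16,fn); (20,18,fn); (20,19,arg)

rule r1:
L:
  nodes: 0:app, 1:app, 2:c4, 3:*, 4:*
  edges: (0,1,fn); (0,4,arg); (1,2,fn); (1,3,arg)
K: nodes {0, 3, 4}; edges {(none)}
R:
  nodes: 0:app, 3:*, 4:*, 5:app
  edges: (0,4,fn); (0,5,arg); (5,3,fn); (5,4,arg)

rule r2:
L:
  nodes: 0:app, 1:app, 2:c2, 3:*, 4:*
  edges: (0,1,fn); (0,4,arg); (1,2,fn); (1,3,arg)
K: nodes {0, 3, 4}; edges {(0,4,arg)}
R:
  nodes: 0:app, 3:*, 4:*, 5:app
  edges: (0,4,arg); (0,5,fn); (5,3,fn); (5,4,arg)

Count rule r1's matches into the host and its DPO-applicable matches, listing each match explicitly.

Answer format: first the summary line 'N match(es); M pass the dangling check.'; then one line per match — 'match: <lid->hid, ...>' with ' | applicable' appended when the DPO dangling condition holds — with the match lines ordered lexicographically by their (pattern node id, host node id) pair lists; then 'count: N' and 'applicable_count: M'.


3 match(es); 1 pass the dangling check.
match: 0->11, 1->5, 2->3, 3->4, 4->7
match: 0->15, 1->5, 2->3, 3->4, 4->13
match: 0->20, 1->18, 2->16, 3->15, 4->19 | applicable
count: 3
applicable_count: 1


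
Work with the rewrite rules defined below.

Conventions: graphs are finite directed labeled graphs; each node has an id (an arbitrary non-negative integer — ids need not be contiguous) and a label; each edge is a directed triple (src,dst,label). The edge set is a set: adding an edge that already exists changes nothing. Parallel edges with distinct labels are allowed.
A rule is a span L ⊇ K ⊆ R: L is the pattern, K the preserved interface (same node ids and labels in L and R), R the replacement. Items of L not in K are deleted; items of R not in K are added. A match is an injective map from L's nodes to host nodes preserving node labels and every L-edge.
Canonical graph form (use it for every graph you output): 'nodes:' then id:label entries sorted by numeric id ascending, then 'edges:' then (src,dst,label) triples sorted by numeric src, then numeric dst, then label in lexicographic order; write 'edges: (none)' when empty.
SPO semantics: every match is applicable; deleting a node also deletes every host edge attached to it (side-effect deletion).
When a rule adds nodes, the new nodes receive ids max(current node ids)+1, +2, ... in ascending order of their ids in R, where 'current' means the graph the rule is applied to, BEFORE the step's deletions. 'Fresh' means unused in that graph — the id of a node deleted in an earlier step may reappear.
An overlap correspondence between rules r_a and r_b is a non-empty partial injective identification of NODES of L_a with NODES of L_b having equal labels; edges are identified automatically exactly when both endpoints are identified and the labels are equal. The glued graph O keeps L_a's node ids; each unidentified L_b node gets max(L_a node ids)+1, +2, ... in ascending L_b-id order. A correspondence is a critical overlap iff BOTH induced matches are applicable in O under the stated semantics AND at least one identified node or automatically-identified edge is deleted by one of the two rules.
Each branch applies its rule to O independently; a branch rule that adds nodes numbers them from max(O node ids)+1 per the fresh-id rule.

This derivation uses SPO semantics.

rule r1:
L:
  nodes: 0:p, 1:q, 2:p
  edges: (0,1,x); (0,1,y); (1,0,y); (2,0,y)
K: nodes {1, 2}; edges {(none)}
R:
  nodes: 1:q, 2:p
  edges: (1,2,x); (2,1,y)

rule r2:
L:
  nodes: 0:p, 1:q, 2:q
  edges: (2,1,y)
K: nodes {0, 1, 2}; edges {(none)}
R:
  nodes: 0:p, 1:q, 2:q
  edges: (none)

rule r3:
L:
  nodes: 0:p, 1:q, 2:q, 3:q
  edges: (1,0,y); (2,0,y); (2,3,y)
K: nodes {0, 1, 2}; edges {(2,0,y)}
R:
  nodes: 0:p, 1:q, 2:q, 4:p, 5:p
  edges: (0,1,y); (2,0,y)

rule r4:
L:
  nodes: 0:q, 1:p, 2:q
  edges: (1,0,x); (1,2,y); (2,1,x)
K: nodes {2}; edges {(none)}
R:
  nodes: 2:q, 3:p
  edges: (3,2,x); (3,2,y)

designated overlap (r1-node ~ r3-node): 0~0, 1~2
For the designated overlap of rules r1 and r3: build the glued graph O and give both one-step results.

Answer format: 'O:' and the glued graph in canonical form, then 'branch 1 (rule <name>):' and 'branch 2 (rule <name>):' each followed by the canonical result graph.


O:
nodes: 0:p, 1:q, 2:p, 3:q, 4:q
edges: (0,1,x); (0,1,y); (1,0,y); (1,4,y); (2,0,y); (3,0,y)
branch 1 (rule r1):
nodes: 1:q, 2:p, 3:q, 4:q
edges: (1,2,x); (1,4,y); (2,1,y)
branch 2 (rule r3):
nodes: 0:p, 1:q, 2:p, 3:q, 5:p, 6:p
edges: (0,1,x); (0,1,y); (0,3,y); (1,0,y); (2,0,y)


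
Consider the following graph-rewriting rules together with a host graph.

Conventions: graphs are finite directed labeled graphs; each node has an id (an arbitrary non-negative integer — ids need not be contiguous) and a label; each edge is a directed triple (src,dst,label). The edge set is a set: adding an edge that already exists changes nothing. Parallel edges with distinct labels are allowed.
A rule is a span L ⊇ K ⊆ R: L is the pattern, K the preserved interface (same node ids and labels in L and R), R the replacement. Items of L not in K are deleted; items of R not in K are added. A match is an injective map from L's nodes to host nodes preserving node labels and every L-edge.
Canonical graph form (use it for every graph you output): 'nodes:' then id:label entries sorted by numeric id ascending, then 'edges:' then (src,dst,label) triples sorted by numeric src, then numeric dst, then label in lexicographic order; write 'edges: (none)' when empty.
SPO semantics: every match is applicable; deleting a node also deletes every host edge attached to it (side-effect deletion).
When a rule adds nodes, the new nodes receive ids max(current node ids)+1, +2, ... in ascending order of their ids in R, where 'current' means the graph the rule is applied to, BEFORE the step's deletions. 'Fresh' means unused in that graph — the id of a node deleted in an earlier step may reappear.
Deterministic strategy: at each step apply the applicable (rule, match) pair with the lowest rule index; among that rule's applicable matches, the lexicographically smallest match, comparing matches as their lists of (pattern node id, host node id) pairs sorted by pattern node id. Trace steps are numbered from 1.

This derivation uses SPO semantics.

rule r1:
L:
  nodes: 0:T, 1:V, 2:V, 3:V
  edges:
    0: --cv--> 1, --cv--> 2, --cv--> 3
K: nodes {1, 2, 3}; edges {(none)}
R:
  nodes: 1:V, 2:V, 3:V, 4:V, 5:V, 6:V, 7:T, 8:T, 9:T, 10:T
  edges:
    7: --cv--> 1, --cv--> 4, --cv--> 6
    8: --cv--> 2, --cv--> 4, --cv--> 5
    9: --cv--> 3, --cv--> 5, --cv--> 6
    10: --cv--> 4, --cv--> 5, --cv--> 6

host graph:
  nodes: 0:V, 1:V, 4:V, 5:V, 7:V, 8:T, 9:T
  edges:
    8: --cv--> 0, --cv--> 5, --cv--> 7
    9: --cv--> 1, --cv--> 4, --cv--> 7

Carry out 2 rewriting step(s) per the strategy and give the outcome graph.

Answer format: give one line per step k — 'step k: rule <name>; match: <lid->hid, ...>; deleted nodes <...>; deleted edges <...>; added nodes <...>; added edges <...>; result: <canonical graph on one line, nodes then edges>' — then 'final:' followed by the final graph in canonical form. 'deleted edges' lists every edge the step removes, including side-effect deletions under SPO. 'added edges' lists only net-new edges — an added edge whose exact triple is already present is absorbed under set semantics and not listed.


step 1: rule r1; match: 0->8, 1->0, 2->5, 3->7; deleted nodes 8; deleted edges (8,0,cv); (8,5,cv); (8,7,cv); added nodes 10, 11, 12, 13, 14, 15, 16; added edges (13,0,cv); (13,10,cv); (13,12,cv); (14,5,cv); (14,10,cv); (14,11,cv); (15,7,cv); (15,11,cv); (15,12,cv); (16,10,cv); (16,11,cv); (16,12,cv); result: nodes: 0:V, 1:V, 4:V, 5:V, 7:V, 9:T, 10:V, 11:V, 12:V, 13:T, 14:T, 15:T, 16:T edges: (9,1,cv); (9,4,cv); (9,7,cv); (13,0,cv); (13,10,cv); (13,12,cv); (14,5,cv); (14,10,cv); (14,11,cv); (15,7,cv); (15,11,cv); (15,12,cv); (16,10,cv); (16,11,cv); (16,12,cv)
step 2: rule r1; match: 0->9, 1->1, 2->4, 3->7; deleted nodes 9; deleted edges (9,1,cv); (9,4,cv); (9,7,cv); added nodes 17, 18, 19, 20, 21, 22, 23; added edges (20,1,cv); (20,17,cv); (20,19,cv); (21,4,cv); (21,17,cv); (21,18,cv); (22,7,cv); (22,18,cv); (22,19,cv); (23,17,cv); (23,18,cv); (23,19,cv); result: nodes: 0:V, 1:V, 4:V, 5:V, 7:V, 10:V, 11:V, 12:V, 13:T, 14:T, 15:T, 16:T, 17:V, 18:V, 19:V, 20:T, 21:T, 22:T, 23:T edges: (13,0,cv); (13,10,cv); (13,12,cv); (14,5,cv); (14,10,cv); (14,11,cv); (15,7,cv); (15,11,cv); (15,12,cv); (16,10,cv); (16,11,cv); (16,12,cv); (20,1,cv); (20,17,cv); (20,19,cv); (21,4,cv); (21,17,cv); (21,18,cv); (22,7,cv); (22,18,cv); (22,19,cv); (23,17,cv); (23,18,cv); (23,19,cv)
final:
nodes: 0:V, 1:V, 4:V, 5:V, 7:V, 10:V, 11:V, 12:V, 13:T, 14:T, 15:T, 16:T, 17:V, 18:V, 19:V, 20:T, 21:T, 22:T, 23:T
edges: (13,0,cv); (13,10,cv); (13,12,cv); (14,5,cv); (14,10,cv); (14,11,cv); (15,7,cv); (15,11,cv); (15,12,cv); (16,10,cv); (16,11,cv); (16,12,cv); (20,1,cv); (20,17,cv); (20,19,cv); (21,4,cv); (21,17,cv); (21,18,cv); (22,7,cv); (22,18,cv); (22,19,cv); (23,17,cv); (23,18,cv); (23,19,cv)


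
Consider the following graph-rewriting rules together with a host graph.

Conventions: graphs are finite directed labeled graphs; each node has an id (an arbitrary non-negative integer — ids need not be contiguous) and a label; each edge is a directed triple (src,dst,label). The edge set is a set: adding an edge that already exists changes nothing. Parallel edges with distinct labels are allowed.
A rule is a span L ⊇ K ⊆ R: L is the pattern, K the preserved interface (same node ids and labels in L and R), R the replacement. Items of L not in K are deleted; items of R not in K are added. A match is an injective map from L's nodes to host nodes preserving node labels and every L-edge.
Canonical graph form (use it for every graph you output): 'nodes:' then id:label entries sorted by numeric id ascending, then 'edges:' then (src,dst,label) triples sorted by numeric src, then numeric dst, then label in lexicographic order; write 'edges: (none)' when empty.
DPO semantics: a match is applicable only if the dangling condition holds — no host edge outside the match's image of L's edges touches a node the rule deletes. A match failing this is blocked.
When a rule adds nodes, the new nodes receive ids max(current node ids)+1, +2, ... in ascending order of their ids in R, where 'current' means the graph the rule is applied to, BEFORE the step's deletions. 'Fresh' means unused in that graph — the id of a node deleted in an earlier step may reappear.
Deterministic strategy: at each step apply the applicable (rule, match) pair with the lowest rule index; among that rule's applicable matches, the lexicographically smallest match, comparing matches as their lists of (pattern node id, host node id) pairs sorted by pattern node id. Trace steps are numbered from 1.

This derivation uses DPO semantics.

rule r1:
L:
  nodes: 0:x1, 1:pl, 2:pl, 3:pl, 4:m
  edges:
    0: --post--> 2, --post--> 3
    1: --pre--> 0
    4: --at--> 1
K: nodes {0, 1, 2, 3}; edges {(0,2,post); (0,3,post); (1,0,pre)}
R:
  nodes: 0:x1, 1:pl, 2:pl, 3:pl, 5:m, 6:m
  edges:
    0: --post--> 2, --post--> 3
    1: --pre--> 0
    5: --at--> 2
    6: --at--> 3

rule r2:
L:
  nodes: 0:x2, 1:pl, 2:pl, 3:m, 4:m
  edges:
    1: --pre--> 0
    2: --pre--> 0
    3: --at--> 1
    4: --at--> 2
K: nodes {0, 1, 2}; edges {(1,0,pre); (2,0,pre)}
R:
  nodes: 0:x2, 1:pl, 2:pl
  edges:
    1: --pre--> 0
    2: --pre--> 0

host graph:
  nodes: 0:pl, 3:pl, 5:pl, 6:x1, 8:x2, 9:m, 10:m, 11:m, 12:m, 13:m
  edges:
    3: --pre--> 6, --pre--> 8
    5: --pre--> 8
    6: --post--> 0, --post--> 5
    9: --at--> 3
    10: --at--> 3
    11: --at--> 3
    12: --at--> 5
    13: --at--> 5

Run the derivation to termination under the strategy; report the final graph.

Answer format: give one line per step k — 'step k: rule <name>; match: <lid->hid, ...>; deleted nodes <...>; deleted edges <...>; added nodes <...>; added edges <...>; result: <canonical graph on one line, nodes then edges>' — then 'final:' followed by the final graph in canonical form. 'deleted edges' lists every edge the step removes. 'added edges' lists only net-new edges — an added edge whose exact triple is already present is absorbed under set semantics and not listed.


step 1: rule r1; match: 0->6, 1->3, 2->0, 3->5, 4->9; deleted nodes 9; deleted edges (9,3,at); added nodes 14, 15; added edges (14,0,at); (15,5,at); result: nodes: 0:pl, 3:pl, 5:pl, 6:x1, 8:x2, 10:m, 11:m, 12:m, 13:m, 14:m, 15:m edges: (3,6,pre); (3,8,pre); (5,8,pre); (6,0,post); (6,5,post); (10,3,at); (11,3,at); (12,5,at); (13,5,at); (14,0,at); (15,5,at)
step 2: rule r1; match: 0->6, 1->3, 2->0, 3->5, 4->10; deleted nodes 10; deleted edges (10,3,at); added nodes 16, 17; added edges (16,0,at); (17,5,at); result: nodes: 0:pl, 3:pl, 5:pl, 6:x1, 8:x2, 11:m, 12:m, 13:m, 14:m, 15:m, 16:m, 17:m edges: (3,6,pre); (3,8,pre); (5,8,pre); (6,0,post); (6,5,post); (11,3,at); (12,5,at); (13,5,at); (14,0,at); (15,5,at); (16,0,at); (17,5,at)
step 3: rule r1; match: 0->6, 1->3, 2->0, 3->5, 4->11; deleted nodes 11; deleted edges (11,3,at); added nodes 18, 19; added edges (18,0,at); (19,5,at); result: nodes: 0:pl, 3:pl, 5:pl, 6:x1, 8:x2, 12:m, 13:m, 14:m, 15:m, 16:m, 17:m, 18:m, 19:m edges: (3,6,pre); (3,8,pre); (5,8,pre); (6,0,post); (6,5,post); (12,5,at); (13,5,at); (14,0,at); (15,5,at); (16,0,at); (17,5,at); (18,0,at); (19,5,at)
final:
nodes: 0:pl, 3:pl, 5:pl, 6:x1, 8:x2, 12:m, 13:m, 14:m, 15:m, 16:m, 17:m, 18:m, 19:m
edges: (3,6,pre); (3,8,pre); (5,8,pre); (6,0,post); (6,5,post); (12,5,at); (13,5,at); (14,0,at); (15,5,at); (16,0,at); (17,5,at); (18,0,at); (19,5,at)


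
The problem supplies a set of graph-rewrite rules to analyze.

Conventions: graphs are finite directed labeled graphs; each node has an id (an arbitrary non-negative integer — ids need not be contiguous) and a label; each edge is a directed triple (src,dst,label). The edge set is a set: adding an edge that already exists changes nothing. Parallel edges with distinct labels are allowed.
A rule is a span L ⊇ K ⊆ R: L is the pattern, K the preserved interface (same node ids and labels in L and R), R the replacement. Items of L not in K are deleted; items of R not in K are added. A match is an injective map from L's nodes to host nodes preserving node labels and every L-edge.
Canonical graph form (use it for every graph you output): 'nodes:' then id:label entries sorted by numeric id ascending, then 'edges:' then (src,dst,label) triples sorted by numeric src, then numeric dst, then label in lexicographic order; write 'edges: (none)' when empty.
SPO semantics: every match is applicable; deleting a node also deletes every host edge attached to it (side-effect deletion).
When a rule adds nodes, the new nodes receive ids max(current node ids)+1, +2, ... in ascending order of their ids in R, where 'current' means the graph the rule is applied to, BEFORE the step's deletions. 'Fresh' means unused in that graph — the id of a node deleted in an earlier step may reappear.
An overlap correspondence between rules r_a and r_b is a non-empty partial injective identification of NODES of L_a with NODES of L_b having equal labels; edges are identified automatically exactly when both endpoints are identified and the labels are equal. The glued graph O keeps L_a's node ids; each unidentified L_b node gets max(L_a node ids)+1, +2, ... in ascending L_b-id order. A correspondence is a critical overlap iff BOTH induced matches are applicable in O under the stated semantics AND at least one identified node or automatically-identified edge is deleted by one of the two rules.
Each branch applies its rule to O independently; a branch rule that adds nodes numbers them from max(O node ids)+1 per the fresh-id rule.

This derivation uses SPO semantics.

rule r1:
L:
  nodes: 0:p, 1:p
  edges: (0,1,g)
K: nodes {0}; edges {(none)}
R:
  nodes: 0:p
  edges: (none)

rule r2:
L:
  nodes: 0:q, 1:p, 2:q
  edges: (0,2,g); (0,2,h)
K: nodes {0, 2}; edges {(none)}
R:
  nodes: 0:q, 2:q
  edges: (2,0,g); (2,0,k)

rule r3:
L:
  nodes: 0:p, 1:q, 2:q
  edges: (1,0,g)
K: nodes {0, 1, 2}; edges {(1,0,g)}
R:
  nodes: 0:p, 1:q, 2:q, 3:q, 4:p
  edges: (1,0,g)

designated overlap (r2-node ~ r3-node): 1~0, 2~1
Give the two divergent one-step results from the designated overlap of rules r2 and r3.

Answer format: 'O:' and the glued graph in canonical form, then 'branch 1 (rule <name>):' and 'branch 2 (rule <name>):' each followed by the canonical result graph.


O:
nodes: 0:q, 1:p, 2:q, 3:q
edges: (0,2,g); (0,2,h); (2,1,g)
branch 1 (rule r2):
nodes: 0:q, 2:q, 3:q
edges: (2,0,g); (2,0,k)
branch 2 (rule r3):
nodes: 0:q, 1:p, 2:q, 3:q, 4:q, 5:p
edges: (0,2,g); (0,2,h); (2,1,g)


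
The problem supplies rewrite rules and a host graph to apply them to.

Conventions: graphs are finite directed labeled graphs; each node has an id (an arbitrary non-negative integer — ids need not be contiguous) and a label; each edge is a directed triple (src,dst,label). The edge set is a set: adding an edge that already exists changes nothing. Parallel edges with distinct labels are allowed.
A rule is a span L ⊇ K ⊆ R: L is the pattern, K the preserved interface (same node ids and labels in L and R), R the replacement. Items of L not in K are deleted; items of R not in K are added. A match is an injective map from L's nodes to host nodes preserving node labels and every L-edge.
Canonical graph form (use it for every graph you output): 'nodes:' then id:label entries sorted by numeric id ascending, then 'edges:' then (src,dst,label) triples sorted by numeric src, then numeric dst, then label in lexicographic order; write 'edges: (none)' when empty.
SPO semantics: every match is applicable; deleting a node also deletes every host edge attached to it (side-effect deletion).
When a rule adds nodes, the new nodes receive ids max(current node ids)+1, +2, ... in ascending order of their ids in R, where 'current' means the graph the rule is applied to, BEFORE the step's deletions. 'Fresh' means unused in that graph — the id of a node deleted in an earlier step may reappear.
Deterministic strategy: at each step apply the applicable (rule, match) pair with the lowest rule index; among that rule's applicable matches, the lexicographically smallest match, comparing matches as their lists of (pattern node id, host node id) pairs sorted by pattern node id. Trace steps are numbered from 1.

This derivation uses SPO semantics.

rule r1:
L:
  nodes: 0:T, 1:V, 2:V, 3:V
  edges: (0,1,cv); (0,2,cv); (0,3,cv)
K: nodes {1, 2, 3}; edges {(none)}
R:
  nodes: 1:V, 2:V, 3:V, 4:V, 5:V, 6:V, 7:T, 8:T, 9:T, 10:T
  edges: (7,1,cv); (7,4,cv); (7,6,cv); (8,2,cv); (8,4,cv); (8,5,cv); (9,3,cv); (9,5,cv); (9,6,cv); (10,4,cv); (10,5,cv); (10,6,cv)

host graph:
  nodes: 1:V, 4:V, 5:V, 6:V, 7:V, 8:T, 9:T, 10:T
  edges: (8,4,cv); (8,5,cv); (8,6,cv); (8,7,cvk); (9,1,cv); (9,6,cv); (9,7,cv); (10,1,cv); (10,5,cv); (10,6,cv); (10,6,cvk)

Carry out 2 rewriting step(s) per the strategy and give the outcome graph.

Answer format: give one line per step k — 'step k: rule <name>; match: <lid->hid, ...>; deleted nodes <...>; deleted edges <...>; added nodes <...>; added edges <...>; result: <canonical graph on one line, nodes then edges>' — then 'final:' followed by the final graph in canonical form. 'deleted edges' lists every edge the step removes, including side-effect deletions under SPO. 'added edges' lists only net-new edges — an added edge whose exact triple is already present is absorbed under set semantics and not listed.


step 1: rule r1; match: 0->8, 1->4, 2->5, 3->6; deleted nodes 8; deleted edges (8,4,cv); (8,5,cv); (8,6,cv); (8,7,cvk); added nodes 11, 12, 13, 14, 15, 16, 17; added edges (14,4,cv); (14,11,cv); (14,13,cv); (15,5,cv); (15,11,cv); (15,12,cv); (16,6,cv); (16,12,cv); (16,13,cv); (17,11,cv); (17,12,cv); (17,13,cv); result: nodes: 1:V, 4:V, 5:V, 6:V, 7:V, 9:T, 10:T, 11:V, 12:V, 13:V, 14:T, 15:T, 16:T, 17:T edges: (9,1,cv); (9,6,cv); (9,7,cv); (10,1,cv); (10,5,cv); (10,6,cv); (10,6,cvk); (14,4,cv); (14,11,cv); (14,13,cv); (15,5,cv); (15,11,cv); (15,12,cv); (16,6,cv); (16,12,cv); (16,13,cv); (17,11,cv); (17,12,cv); (17,13,cv)
step 2: rule r1; match: 0->9, 1->1, 2->6, 3->7; deleted nodes 9; deleted edges (9,1,cv); (9,6,cv); (9,7,cv); added nodes 18, 19, 20, 21, 22, 23, 24; added edges (21,1,cv); (21,18,cv); (21,20,cv); (22,6,cv); (22,18,cv); (22,19,cv); (23,7,cv); (23,19,cv); (23,20,cv); (24,18,cv); (24,19,cv); (24,20,cv); result: nodes: 1:V, 4:V, 5:V, 6:V, 7:V, 10:T, 11:V, 12:V, 13:V, 14:T, 15:T, 16:T, 17:T, 18:V, 19:V, 20:V, 21:T, 22:T, 23:T, 24:T edges: (10,1,cv); (10,5,cv); (10,6,cv); (10,6,cvk); (14,4,cv); (14,11,cv); (14,13,cv); (15,5,cv); (15,11,cv); (15,12,cv); (16,6,cv); (16,12,cv); (16,13,cv); (17,11,cv); (17,12,cv); (17,13,cv); (21,1,cv); (21,18,cv); (21,20,cv); (22,6,cv); (22,18,cv); (22,19,cv); (23,7,cv); (23,19,cv); (23,20,cv); (24,18,cv); (24,19,cv); (24,20,cv)
final:
nodes: 1:V, 4:V, 5:V, 6:V, 7:V, 10:T, 11:V, 12:V, 13:V, 14:T, 15:T, 16:T, 17:T, 18:V, 19:V, 20:V, 21:T, 22:T, 23:T, 24:T
edges: (10,1,cv); (10,5,cv); (10,6,cv); (10,6,cvk); (14,4,cv); (14,11,cv); (14,13,cv); (15,5,cv); (15,11,cv); (15,12,cv); (16,6,cv); (16,12,cv); (16,13,cv); (17,11,cv); (17,12,cv); (17,13,cv); (21,1,cv); (21,18,cv); (21,20,cv); (22,6,cv); (22,18,cv); (22,19,cv); (23,7,cv); (23,19,cv); (23,20,cv); (24,18,cv); (24,19,cv); (24,20,cv)


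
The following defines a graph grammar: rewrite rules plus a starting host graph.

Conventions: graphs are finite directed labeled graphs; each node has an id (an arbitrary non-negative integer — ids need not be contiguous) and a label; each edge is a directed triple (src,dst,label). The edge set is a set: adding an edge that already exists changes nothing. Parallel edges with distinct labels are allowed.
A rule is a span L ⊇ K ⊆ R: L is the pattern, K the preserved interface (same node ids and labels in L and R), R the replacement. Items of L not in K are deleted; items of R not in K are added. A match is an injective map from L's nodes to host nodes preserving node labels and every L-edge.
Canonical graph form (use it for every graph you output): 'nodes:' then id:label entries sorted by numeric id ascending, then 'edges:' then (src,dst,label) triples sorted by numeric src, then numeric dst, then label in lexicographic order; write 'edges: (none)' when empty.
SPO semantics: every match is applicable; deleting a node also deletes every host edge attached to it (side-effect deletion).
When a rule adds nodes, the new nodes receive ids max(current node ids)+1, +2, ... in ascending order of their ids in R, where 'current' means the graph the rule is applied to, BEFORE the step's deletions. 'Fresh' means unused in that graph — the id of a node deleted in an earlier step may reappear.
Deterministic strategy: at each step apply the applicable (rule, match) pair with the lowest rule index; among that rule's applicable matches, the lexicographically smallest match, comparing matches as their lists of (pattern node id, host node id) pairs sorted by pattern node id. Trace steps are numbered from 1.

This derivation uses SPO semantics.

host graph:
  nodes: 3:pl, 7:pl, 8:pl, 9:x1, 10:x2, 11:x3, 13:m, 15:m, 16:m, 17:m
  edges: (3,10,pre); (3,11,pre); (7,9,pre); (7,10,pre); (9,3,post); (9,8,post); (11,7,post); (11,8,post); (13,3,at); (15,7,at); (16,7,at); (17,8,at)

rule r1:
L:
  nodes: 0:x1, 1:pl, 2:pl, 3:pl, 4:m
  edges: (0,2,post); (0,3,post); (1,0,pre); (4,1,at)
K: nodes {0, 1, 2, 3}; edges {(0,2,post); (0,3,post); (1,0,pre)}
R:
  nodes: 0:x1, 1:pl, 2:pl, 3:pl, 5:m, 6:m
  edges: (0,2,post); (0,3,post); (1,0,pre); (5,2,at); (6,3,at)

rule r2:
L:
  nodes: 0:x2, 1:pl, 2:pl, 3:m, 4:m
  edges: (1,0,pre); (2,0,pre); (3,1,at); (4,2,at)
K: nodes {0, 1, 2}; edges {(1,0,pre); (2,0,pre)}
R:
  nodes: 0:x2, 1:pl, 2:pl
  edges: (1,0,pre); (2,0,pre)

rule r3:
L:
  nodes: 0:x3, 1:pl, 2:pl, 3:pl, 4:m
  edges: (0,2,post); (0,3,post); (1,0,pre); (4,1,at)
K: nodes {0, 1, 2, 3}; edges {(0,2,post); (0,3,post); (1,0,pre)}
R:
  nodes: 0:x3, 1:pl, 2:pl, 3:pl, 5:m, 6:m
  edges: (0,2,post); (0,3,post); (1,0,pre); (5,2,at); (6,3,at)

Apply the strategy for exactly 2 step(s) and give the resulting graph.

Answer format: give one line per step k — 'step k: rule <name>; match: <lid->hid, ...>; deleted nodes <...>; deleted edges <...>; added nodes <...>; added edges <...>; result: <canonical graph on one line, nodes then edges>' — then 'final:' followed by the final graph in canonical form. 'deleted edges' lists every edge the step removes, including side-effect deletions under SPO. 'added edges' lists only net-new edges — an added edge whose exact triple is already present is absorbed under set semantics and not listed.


step 1: rule r1; match: 0->9, 1->7, 2->3, 3->8, 4->15; deleted nodes 15; deleted edges (15,7,at); added nodes 18, 19; added edges (18,3,at); (19,8,at); result: nodes: 3:pl, 7:pl, 8:pl, 9:x1, 10:x2, 11:x3, 13:m, 16:m, 17:m, 18:m, 19:m edges: (3,10,pre); (3,11,pre); (7,9,pre); (7,10,pre); (9,3,post); (9,8,post); (11,7,post); (11,8,post); (13,3,at); (16,7,at); (17,8,at); (18,3,at); (19,8,at)
step 2: rule r1; match: 0->9, 1->7, 2->3, 3->8, 4->16; deleted nodes 16; deleted edges (16,7,at); added nodes 20, 21; added edges (20,3,at); (21,8,at); result: nodes: 3:pl, 7:pl, 8:pl, 9:x1, 10:x2, 11:x3, 13:m, 17:m, 18:m, 19:m, 20:m, 21:m edges: (3,10,pre); (3,11,pre); (7,9,pre); (7,10,pre); (9,3,post); (9,8,post); (11,7,post); (11,8,post); (13,3,at); (17,8,at); (18,3,at); (19,8,at); (20,3,at); (21,8,at)
final:
nodes: 3:pl, 7:pl, 8:pl, 9:x1, 10:x2, 11:x3, 13:m, 17:m, 18:m, 19:m, 20:m, 21:m
edges: (3,10,pre); (3,11,pre); (7,9,pre); (7,10,pre); (9,3,post); (9,8,post); (11,7,post); (11,8,post); (13,3,at); (17,8,at); (18,3,at); (19,8,at); (20,3,at); (21,8,at)


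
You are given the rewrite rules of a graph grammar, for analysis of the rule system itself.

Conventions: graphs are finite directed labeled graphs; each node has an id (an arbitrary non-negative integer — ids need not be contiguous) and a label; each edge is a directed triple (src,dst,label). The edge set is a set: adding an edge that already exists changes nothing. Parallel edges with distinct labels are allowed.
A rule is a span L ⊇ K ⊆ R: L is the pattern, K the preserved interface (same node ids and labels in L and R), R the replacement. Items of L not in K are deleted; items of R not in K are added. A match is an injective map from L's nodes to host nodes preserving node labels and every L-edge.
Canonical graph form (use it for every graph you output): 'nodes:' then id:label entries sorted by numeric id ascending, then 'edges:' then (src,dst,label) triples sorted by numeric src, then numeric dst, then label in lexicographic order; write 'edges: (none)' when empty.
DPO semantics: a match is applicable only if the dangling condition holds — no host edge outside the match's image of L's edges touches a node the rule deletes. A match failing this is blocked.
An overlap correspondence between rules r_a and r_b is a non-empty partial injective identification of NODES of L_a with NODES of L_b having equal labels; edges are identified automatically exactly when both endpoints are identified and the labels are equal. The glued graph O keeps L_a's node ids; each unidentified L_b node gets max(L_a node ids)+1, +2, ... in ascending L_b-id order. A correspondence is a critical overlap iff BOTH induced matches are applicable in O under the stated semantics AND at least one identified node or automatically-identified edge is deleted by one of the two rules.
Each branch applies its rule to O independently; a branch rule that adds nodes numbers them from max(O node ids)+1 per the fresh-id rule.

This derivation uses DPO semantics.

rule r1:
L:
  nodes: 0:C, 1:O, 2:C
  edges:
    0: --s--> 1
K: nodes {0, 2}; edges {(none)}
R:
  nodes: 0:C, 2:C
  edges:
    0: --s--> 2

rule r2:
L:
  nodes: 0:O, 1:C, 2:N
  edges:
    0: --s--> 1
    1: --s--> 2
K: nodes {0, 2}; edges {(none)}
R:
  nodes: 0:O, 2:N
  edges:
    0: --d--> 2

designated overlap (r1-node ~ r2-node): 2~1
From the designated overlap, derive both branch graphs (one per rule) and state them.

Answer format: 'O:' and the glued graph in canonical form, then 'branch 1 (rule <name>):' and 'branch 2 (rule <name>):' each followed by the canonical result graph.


O:
nodes: 0:C, 1:O, 2:C, 3:O, 4:N
edges: (0,1,s); (2,4,s); (3,2,s)
branch 1 (rule r1):
nodes: 0:C, 2:C, 3:O, 4:N
edges: (0,2,s); (2,4,s); (3,2,s)
branch 2 (rule r2):
nodes: 0:C, 1:O, 3:O, 4:N
edges: (0,1,s); (3,4,d)


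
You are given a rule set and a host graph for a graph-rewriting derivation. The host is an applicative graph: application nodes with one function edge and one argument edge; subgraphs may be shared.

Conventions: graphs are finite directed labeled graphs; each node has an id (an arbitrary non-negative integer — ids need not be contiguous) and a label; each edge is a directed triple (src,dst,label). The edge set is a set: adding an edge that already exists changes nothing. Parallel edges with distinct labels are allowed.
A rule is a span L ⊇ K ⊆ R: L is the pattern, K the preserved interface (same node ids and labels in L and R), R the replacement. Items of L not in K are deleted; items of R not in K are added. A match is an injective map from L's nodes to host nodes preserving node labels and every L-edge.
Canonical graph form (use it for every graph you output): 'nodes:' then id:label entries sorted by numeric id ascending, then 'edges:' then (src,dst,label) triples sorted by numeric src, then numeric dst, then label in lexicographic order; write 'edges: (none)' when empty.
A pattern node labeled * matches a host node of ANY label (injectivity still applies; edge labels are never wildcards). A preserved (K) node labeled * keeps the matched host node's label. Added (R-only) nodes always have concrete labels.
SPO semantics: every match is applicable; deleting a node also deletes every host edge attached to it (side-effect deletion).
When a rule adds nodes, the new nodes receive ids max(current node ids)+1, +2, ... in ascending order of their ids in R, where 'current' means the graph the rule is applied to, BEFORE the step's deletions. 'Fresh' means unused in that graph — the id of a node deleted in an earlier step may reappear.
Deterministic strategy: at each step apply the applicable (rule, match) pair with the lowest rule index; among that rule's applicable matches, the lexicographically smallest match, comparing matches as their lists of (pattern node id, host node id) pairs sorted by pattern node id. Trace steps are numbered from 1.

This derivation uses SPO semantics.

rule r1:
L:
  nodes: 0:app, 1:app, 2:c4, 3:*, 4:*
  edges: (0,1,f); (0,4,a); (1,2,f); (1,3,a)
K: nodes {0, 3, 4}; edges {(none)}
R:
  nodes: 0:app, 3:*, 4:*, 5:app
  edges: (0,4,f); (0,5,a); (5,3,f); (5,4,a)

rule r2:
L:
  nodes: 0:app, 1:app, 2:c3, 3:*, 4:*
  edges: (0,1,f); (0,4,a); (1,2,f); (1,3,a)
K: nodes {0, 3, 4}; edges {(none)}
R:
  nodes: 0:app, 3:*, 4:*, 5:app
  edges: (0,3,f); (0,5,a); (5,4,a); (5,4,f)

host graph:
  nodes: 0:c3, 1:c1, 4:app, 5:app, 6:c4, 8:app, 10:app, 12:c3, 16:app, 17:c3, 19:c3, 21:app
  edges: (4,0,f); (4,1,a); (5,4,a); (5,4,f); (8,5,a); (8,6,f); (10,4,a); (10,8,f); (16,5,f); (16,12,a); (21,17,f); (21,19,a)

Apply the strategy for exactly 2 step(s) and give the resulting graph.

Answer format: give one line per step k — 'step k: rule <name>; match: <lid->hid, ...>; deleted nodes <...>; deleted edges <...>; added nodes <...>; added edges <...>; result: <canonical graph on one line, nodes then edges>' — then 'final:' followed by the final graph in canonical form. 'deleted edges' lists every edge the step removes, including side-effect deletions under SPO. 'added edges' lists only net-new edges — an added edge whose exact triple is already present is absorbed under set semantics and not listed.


step 1: rule r1; match: 0->10, 1->8, 2->6, 3->5, 4->4; deleted nodes 6, 8; deleted edges (8,5,a); (8,6,f); (10,4,a); (10,8,f); added nodes 22; added edges (10,4,f); (10,22,a); (22,4,a); (22,5,f); result: nodes: 0:c3, 1:c1, 4:app, 5:app, 10:app, 12:c3, 16:app, 17:c3, 19:c3, 21:app, 22:app edges: (4,0,f); (4,1,a); (5,4,a); (5,4,f); (10,4,f); (10,22,a); (16,5,f); (16,12,a); (21,17,f); (21,19,a); (22,4,a); (22,5,f)
step 2: rule r2; match: 0->10, 1->4, 2->0, 3->1, 4->22; deleted nodes 0, 4; deleted edges (4,0,f); (4,1,a); (5,4,a); (5,4,f); (10,4,f); (10,22,a); (22,4,a); added nodes 23; added edges (10,1,f); (10,23,a); (23,22,a); (23,22,f); result: nodes: 1:c1, 5:app, 10:app, 12:c3, 16:app, 17:c3, 19:c3, 21:app, 22:app, 23:app edges: (10,1,f); (10,23,a); (16,5,f); (16,12,a); (21,17,f); (21,19,a); (22,5,f); (23,22,a); (23,22,f)
final:
nodes: 1:c1, 5:app, 10:app, 12:c3, 16:app, 17:c3, 19:c3, 21:app, 22:app, 23:app
edges: (10,1,f); (10,23,a); (16,5,f); (16,12,a); (21,17,f); (21,19,a); (22,5,f); (23,22,a); (23,22,f)


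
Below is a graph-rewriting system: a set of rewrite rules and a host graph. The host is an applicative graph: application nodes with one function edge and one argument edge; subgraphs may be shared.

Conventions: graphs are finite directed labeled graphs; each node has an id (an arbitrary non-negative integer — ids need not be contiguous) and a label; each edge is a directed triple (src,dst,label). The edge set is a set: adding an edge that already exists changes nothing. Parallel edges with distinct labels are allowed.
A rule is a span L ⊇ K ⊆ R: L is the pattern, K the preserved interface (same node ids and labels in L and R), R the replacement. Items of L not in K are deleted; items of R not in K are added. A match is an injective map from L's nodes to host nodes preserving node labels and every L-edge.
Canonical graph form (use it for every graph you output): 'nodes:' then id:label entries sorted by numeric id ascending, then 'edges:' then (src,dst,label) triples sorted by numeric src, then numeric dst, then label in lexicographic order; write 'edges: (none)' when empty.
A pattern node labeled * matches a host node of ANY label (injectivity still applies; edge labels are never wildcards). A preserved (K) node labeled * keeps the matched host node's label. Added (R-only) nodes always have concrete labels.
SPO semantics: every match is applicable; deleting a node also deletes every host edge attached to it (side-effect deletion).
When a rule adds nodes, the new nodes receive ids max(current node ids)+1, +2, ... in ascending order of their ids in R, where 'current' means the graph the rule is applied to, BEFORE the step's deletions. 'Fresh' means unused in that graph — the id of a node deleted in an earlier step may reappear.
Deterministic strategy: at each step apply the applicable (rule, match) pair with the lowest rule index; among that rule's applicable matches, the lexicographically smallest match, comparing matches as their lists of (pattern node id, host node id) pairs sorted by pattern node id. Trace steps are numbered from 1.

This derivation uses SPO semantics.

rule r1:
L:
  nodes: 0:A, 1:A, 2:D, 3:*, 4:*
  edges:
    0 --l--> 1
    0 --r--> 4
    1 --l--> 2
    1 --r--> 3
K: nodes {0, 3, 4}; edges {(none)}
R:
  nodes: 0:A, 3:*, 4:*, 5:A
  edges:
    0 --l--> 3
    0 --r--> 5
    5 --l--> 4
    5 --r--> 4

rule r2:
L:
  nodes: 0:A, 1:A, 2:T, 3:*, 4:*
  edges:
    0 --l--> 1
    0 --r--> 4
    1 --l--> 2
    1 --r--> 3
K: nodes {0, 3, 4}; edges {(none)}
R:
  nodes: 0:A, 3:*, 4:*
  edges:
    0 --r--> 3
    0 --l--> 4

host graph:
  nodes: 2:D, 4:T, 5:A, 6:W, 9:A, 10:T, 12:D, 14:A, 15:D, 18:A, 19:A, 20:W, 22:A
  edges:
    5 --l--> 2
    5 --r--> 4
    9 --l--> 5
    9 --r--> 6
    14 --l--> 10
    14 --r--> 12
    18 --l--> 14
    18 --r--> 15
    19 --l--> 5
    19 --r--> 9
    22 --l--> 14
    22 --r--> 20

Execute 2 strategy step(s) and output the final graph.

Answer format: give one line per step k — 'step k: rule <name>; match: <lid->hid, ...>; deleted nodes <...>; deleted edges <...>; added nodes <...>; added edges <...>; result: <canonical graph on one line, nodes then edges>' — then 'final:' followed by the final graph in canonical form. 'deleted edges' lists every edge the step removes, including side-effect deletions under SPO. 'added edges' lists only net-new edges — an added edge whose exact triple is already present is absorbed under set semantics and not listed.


step 1: rule r1; match: 0->9, 1->5, 2->2, 3->4, 4->6; deleted nodes 2, 5; deleted edges (5,2,l); (5,4,r); (9,5,l); (9,6,r); (19,5,l); added nodes 23; added edges (9,4,l); (9,23,r); (23,6,l); (23,6,r); result: nodes: 4:T, 6:W, 9:A, 10:T, 12:D, 14:A, 15:D, 18:A, 19:A, 20:W, 22:A, 23:A edges: (9,4,l); (9,23,r); (14,10,l); (14,12,r); (18,14,l); (18,15,r); (19,9,r); (22,14,l); (22,20,r); (23,6,l); (23,6,r)
step 2: rule r2; match: 0->18, 1->14, 2->10, 3->12, 4->15; deleted nodes 10, 14; deleted edges (14,10,l); (14,12,r); (18,14,l); (18,15,r); (22,14,l); added nodes (none); added edges (18,12,r); (18,15,l); result: nodes: 4:T, 6:W, 9:A, 12:D, 15:D, 18:A, 19:A, 20:W, 22:A, 23:A edges: (9,4,l); (9,23,r); (18,12,r); (18,15,l); (19,9,r); (22,20,r); (23,6,l); (23,6,r)
final:
nodes: 4:T, 6:W, 9:A, 12:D, 15:D, 18:A, 19:A, 20:W, 22:A, 23:A
edges: (9,4,l); (9,23,r); (18,12,r); (18,15,l); (19,9,r); (22,20,r); (23,6,l); (23,6,r)
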